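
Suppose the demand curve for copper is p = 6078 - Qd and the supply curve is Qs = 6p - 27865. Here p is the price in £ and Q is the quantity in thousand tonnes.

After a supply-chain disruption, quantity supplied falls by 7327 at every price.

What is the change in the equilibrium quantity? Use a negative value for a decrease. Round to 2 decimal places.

Initially, 6078 - p = 6p - 27865, so 33943 = 7p and p = 4849, Q = 1229.
The shock moves the curves to Qd = 6078 - p and Qs = 6p - 35192.
Equate the new curves: 6078 - p = 6p - 35192, giving 41270 = 7p, p = 41270/7 ≈ 5895.7143, Q = 1276/7 ≈ 182.2857.
ΔQ = 182.2857 − 1229 = -1046.71.

-1046.71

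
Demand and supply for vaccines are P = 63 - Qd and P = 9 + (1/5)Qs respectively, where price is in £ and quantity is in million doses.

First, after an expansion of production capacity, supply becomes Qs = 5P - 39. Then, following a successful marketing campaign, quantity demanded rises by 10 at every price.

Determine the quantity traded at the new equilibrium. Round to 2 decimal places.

54.33

Original equilibrium: 63 - P = 5P - 45 gives 108 = 6P, so P = 18 and Q = 45.
With the change applied: demand Qd = 73 - P, supply Qs = 5P - 39.
Equate the new curves: 73 - P = 5P - 39, giving 112 = 6P, P = 56/3 ≈ 18.6667, Q = 163/3 ≈ 54.3333.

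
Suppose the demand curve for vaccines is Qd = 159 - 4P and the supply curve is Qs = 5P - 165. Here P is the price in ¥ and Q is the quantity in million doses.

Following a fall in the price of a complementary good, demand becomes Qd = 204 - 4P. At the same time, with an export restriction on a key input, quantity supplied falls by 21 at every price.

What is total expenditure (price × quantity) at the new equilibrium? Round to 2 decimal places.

Initially, 159 - 4P = 5P - 165, so 324 = 9P and P = 36, Q = 15.
After the shift, demand is Qd = 204 - 4P and supply is Qs = 5P - 186.
Setting them equal: 204 - 4P = 5P - 186 → 390 = 9P, so P = 130/3 ≈ 43.3333 and Q = 92/3 ≈ 30.6667.
New expenditure = 43.3333 × 30.6667 = 1328.89.

1328.89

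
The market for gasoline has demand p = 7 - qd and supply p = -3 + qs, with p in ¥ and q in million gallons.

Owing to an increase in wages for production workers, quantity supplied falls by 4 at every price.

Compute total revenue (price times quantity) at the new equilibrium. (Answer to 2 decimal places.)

12.00

Initially, 7 - p = p + 3, so 4 = 2p and p = 2, q = 5.
The shock moves the curves to qd = 7 - p and qs = p - 1.
Equate the new curves: 7 - p = p - 1, giving 8 = 2p, p = 4, q = 3.
New expenditure = 4 × 3 = 12.00.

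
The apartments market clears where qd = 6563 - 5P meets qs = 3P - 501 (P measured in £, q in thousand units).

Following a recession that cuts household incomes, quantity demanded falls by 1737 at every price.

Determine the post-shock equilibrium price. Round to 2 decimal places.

665.88

Before the shock: 6563 - 5P = 3P - 501 ⇒ 7064 = 8P ⇒ P = 883, q = 2148.
With the change applied: demand qd = 4826 - 5P, supply qs = 3P - 501.
Equate the new curves: 4826 - 5P = 3P - 501, giving 5327 = 8P, P = 665.875, q = 1496.625.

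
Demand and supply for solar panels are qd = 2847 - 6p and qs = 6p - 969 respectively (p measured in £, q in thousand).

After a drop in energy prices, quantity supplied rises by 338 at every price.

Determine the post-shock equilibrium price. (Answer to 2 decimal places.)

Initially, 2847 - 6p = 6p - 969, so 3816 = 12p and p = 318, q = 939.
The shock moves the curves to qd = 2847 - 6p and qs = 6p - 631.
Equate the new curves: 2847 - 6p = 6p - 631, giving 3478 = 12p, p = 1739/6 ≈ 289.8333, q = 1108.

289.83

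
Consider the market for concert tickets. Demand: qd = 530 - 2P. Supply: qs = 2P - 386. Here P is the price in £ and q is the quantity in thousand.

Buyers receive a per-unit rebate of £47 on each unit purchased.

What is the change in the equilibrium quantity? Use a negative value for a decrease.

Original equilibrium: 530 - 2P = 2P - 386 gives 916 = 4P, so P = 229 and q = 72.
Since buyers' out-of-pocket price is the market price minus the rebate, the effective demand curve becomes qd = 624 - 2P.
Setting them equal: 624 - 2P = 2P - 386 → 1010 = 4P, so P = 252.5 and q = 119.
Δq = 119 − 72 = +47.

+47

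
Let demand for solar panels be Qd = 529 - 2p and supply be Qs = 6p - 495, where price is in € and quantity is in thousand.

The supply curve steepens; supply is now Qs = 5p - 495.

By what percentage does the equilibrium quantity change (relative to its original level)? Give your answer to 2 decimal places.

-13.40

Original equilibrium: 529 - 2p = 6p - 495 gives 1024 = 8p, so p = 128 and Q = 273.
The shock moves the curves to Qd = 529 - 2p and Qs = 5p - 495.
Equate the new curves: 529 - 2p = 5p - 495, giving 1024 = 7p, p = 1024/7 ≈ 146.2857, Q = 1655/7 ≈ 236.4286.
%ΔQ = (236.4286 − 273) / 273 × 100 = -13.40%.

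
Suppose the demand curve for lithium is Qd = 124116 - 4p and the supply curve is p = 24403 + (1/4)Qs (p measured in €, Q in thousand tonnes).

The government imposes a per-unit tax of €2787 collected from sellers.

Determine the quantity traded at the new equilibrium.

Solve the original market: 124116 - 4p = 4p - 97612, hence p = 27716 and Q = 13252.
Since sellers keep the price net of the tax, the effective supply curve becomes Qs = 4p - 108760.
Setting them equal: 124116 - 4p = 4p - 108760 → 232876 = 8p, so p = 29109.5 and Q = 7678.

7678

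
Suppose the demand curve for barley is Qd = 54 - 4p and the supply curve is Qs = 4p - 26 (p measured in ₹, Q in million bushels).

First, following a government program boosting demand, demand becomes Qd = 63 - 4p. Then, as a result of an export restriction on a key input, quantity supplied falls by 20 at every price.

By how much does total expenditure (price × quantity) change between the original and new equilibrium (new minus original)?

-24.1875

Original equilibrium: 54 - 4p = 4p - 26 gives 80 = 8p, so p = 10 and Q = 14.
With the change applied: demand Qd = 63 - 4p, supply Qs = 4p - 46.
Equate the new curves: 63 - 4p = 4p - 46, giving 109 = 8p, p = 13.625, Q = 8.5.
Expenditure moves from 10×14 = 140 to 13.625×8.5 = 115.8125; change = -24.1875.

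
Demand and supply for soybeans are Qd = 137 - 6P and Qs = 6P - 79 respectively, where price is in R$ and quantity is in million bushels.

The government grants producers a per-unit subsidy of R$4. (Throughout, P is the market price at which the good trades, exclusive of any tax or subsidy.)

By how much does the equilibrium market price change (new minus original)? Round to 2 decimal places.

Solve the original market: 137 - 6P = 6P - 79, hence P = 18 and Q = 29.
Since sellers receive the price plus the subsidy, the effective supply curve becomes Qs = 6P - 55.
Equate the new curves: 137 - 6P = 6P - 55, giving 192 = 12P, P = 16, Q = 41.
ΔP = 16 − 18 = -2.00.

-2.00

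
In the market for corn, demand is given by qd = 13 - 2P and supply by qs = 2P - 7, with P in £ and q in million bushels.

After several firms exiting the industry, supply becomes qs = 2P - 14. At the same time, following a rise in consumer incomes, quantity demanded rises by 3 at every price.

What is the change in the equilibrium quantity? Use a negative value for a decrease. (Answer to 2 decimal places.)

-2.00

Solve the original market: 13 - 2P = 2P - 7, hence P = 5 and q = 3.
With the change applied: demand qd = 16 - 2P, supply qs = 2P - 14.
Equate the new curves: 16 - 2P = 2P - 14, giving 30 = 4P, P = 7.5, q = 1.
Δq = 1 − 3 = -2.00.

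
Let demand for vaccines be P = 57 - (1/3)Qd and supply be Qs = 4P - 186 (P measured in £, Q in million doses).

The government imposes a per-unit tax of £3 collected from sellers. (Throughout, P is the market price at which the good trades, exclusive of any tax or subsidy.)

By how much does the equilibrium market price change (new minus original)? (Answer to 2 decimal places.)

Original equilibrium: 171 - 3P = 4P - 186 gives 357 = 7P, so P = 51 and Q = 18.
Since sellers keep the price net of the tax, the effective supply curve becomes Qs = 4P - 198.
New equilibrium: 171 - 3P = 4P - 198 ⇒ 369 = 7P ⇒ P = 369/7 ≈ 52.7143, Q = 90/7 ≈ 12.8571.
ΔP = 52.7143 − 51 = +1.71.

+1.71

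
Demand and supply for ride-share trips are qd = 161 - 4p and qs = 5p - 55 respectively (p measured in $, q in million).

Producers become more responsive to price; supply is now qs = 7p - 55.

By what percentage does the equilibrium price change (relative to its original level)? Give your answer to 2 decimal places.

-18.18

Before the shock: 161 - 4p = 5p - 55 ⇒ 216 = 9p ⇒ p = 24, q = 65.
The new curves are qd = 161 - 4p (demand) and qs = 7p - 55 (supply).
Clearing the new market: 161 - 4p = 7p - 55, so p = 216/11 ≈ 19.6364 and q = 907/11 ≈ 82.4545.
%Δp = (19.6364 − 24) / 24 × 100 = -18.18%.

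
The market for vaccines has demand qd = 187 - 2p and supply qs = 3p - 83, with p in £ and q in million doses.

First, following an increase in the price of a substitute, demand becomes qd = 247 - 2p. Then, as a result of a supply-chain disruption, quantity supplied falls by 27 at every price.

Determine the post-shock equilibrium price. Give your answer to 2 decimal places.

71.40

Original equilibrium: 187 - 2p = 3p - 83 gives 270 = 5p, so p = 54 and q = 79.
With the change applied: demand qd = 247 - 2p, supply qs = 3p - 110.
Clearing the new market: 247 - 2p = 3p - 110, so p = 71.4 and q = 104.2.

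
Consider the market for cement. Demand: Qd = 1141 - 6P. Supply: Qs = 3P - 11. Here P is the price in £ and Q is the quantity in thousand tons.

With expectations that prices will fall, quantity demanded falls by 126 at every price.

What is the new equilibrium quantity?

Initially, 1141 - 6P = 3P - 11, so 1152 = 9P and P = 128, Q = 373.
The new curves are Qd = 1015 - 6P (demand) and Qs = 3P - 11 (supply).
Setting them equal: 1015 - 6P = 3P - 11 → 1026 = 9P, so P = 114 and Q = 331.

331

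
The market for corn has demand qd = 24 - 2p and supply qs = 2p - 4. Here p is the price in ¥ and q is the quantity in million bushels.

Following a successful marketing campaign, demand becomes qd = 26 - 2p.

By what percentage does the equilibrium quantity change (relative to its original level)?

Original equilibrium: 24 - 2p = 2p - 4 gives 28 = 4p, so p = 7 and q = 10.
The shock moves the curves to qd = 26 - 2p and qs = 2p - 4.
New equilibrium: 26 - 2p = 2p - 4 ⇒ 30 = 4p ⇒ p = 7.5, q = 11.
%Δq = (11 − 10) / 10 × 100 = +10%.

+10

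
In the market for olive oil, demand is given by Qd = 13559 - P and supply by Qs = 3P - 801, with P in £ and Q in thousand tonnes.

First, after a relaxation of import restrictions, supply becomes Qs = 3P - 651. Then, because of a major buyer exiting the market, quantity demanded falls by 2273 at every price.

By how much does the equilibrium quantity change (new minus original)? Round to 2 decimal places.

-1667.25

Solve the original market: 13559 - P = 3P - 801, hence P = 3590 and Q = 9969.
The shock moves the curves to Qd = 11286 - P and Qs = 3P - 651.
Clearing the new market: 11286 - P = 3P - 651, so P = 2984.25 and Q = 8301.75.
ΔQ = 8301.75 − 9969 = -1667.25.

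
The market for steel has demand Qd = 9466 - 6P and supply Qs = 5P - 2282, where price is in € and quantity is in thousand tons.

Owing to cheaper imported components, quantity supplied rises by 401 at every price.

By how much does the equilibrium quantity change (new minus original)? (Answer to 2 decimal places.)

Original equilibrium: 9466 - 6P = 5P - 2282 gives 11748 = 11P, so P = 1068 and Q = 3058.
The new curves are Qd = 9466 - 6P (demand) and Qs = 5P - 1881 (supply).
Clearing the new market: 9466 - 6P = 5P - 1881, so P = 11347/11 ≈ 1031.5455 and Q = 36044/11 ≈ 3276.7273.
ΔQ = 3276.7273 − 3058 = +218.73.

+218.73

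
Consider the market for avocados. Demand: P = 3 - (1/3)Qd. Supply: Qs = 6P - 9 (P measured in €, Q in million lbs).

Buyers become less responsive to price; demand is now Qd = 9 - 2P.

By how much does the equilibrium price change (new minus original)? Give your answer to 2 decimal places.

+0.25

Original equilibrium: 9 - 3P = 6P - 9 gives 18 = 9P, so P = 2 and Q = 3.
With the change applied: demand Qd = 9 - 2P, supply Qs = 6P - 9.
Setting them equal: 9 - 2P = 6P - 9 → 18 = 8P, so P = 2.25 and Q = 4.5.
ΔP = 2.25 − 2 = +0.25.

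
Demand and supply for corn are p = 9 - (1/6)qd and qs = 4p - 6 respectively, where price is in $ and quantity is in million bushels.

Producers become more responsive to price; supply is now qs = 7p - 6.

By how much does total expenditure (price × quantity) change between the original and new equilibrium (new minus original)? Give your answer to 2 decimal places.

+13.42

Initially, 54 - 6p = 4p - 6, so 60 = 10p and p = 6, q = 18.
The new curves are qd = 54 - 6p (demand) and qs = 7p - 6 (supply).
Equate the new curves: 54 - 6p = 7p - 6, giving 60 = 13p, p = 60/13 ≈ 4.6154, q = 342/13 ≈ 26.3077.
Expenditure moves from 6×18 = 108 to 4.6154×26.3077 = 121.4201; change = +13.42.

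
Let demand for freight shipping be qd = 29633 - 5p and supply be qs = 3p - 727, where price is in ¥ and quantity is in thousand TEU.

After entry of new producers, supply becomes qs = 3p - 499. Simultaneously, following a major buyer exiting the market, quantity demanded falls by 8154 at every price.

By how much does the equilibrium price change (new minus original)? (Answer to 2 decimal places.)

Solve the original market: 29633 - 5p = 3p - 727, hence p = 3795 and q = 10658.
With the change applied: demand qd = 21479 - 5p, supply qs = 3p - 499.
New equilibrium: 21479 - 5p = 3p - 499 ⇒ 21978 = 8p ⇒ p = 2747.25, q = 7742.75.
Δp = 2747.25 − 3795 = -1047.75.

-1047.75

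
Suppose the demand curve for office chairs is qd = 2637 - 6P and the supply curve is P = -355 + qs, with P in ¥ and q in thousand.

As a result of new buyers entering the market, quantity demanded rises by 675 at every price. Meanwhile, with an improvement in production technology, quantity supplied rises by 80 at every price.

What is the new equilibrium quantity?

Initially, 2637 - 6P = P + 355, so 2282 = 7P and P = 326, q = 681.
After the shift, demand is qd = 3312 - 6P and supply is qs = P + 435.
Setting them equal: 3312 - 6P = P + 435 → 2877 = 7P, so P = 411 and q = 846.

846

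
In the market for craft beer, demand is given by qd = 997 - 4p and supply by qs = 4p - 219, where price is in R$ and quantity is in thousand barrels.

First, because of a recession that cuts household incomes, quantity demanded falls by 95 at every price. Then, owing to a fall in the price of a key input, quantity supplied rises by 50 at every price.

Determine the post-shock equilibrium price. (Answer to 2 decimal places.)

Solve the original market: 997 - 4p = 4p - 219, hence p = 152 and q = 389.
After the shift, demand is qd = 902 - 4p and supply is qs = 4p - 169.
New equilibrium: 902 - 4p = 4p - 169 ⇒ 1071 = 8p ⇒ p = 133.875, q = 366.5.

133.88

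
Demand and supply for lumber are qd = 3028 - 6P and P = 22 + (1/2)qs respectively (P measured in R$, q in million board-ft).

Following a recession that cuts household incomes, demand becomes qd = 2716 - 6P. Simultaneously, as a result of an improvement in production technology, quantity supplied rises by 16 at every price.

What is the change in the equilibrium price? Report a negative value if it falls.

-41

Original equilibrium: 3028 - 6P = 2P - 44 gives 3072 = 8P, so P = 384 and q = 724.
After the shift, demand is qd = 2716 - 6P and supply is qs = 2P - 28.
Clearing the new market: 2716 - 6P = 2P - 28, so P = 343 and q = 658.
ΔP = 343 − 384 = -41.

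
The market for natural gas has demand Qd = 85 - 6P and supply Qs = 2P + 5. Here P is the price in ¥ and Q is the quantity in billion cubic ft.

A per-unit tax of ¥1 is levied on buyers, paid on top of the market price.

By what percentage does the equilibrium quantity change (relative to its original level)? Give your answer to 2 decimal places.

Solve the original market: 85 - 6P = 2P + 5, hence P = 10 and Q = 25.
Since buyers pay the price plus the tax, the effective demand curve becomes Qd = 79 - 6P.
New equilibrium: 79 - 6P = 2P + 5 ⇒ 74 = 8P ⇒ P = 9.25, Q = 23.5.
%ΔQ = (23.5 − 25) / 25 × 100 = -6.00%.

-6.00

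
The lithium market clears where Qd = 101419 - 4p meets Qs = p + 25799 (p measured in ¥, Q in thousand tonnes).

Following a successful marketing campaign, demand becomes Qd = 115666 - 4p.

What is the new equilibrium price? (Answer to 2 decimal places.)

17973.40

Before the shock: 101419 - 4p = p + 25799 ⇒ 75620 = 5p ⇒ p = 15124, Q = 40923.
The new curves are Qd = 115666 - 4p (demand) and Qs = p + 25799 (supply).
Clearing the new market: 115666 - 4p = p + 25799, so p = 17973.4 and Q = 43772.4.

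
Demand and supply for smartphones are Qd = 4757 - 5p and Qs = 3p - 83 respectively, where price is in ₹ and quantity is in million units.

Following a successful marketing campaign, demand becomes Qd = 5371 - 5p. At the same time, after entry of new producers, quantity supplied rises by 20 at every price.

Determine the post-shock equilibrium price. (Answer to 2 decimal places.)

Solve the original market: 4757 - 5p = 3p - 83, hence p = 605 and Q = 1732.
The shock moves the curves to Qd = 5371 - 5p and Qs = 3p - 63.
Equate the new curves: 5371 - 5p = 3p - 63, giving 5434 = 8p, p = 679.25, Q = 1974.75.

679.25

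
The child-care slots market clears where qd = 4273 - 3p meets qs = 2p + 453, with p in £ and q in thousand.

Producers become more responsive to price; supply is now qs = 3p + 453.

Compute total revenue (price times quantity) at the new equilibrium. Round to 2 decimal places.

Initially, 4273 - 3p = 2p + 453, so 3820 = 5p and p = 764, q = 1981.
After the shift, demand is qd = 4273 - 3p and supply is qs = 3p + 453.
Equate the new curves: 4273 - 3p = 3p + 453, giving 3820 = 6p, p = 1910/3 ≈ 636.6667, q = 2363.
New expenditure = 636.6667 × 2363 = 1504443.33.

1504443.33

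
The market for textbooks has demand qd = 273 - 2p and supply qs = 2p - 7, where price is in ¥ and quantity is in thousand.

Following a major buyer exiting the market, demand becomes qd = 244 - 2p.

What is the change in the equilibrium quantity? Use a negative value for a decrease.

Before the shock: 273 - 2p = 2p - 7 ⇒ 280 = 4p ⇒ p = 70, q = 133.
With the change applied: demand qd = 244 - 2p, supply qs = 2p - 7.
Setting them equal: 244 - 2p = 2p - 7 → 251 = 4p, so p = 62.75 and q = 118.5.
Δq = 118.5 − 133 = -14.5.

-14.5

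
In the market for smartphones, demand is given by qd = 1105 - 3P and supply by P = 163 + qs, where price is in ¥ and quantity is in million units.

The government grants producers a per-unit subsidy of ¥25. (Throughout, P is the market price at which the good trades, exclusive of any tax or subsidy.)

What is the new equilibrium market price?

310.75

Original equilibrium: 1105 - 3P = P - 163 gives 1268 = 4P, so P = 317 and q = 154.
Since sellers receive the price plus the subsidy, the effective supply curve becomes qs = P - 138.
Setting them equal: 1105 - 3P = P - 138 → 1243 = 4P, so P = 310.75 and q = 172.75.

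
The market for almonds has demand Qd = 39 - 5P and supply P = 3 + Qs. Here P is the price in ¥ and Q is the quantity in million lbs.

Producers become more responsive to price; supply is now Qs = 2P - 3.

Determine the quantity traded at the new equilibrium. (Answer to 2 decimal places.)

9.00

Solve the original market: 39 - 5P = P - 3, hence P = 7 and Q = 4.
The new curves are Qd = 39 - 5P (demand) and Qs = 2P - 3 (supply).
Setting them equal: 39 - 5P = 2P - 3 → 42 = 7P, so P = 6 and Q = 9.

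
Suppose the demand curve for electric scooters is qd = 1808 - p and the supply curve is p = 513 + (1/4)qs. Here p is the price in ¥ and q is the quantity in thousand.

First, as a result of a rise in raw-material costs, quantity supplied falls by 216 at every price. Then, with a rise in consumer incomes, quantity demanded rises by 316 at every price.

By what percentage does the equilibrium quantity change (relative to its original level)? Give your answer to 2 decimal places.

Initially, 1808 - p = 4p - 2052, so 3860 = 5p and p = 772, q = 1036.
The new curves are qd = 2124 - p (demand) and qs = 4p - 2268 (supply).
Equate the new curves: 2124 - p = 4p - 2268, giving 4392 = 5p, p = 878.4, q = 1245.6.
%Δq = (1245.6 − 1036) / 1036 × 100 = +20.23%.

+20.23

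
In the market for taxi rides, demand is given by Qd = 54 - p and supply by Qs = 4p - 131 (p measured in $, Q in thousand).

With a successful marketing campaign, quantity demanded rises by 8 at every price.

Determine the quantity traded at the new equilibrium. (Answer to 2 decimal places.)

Solve the original market: 54 - p = 4p - 131, hence p = 37 and Q = 17.
With the change applied: demand Qd = 62 - p, supply Qs = 4p - 131.
Clearing the new market: 62 - p = 4p - 131, so p = 38.6 and Q = 23.4.

23.40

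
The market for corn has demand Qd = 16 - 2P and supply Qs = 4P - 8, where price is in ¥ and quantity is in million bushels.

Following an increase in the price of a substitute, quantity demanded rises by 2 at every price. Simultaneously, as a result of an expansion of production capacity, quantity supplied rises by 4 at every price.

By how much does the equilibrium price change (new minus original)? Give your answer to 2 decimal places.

Original equilibrium: 16 - 2P = 4P - 8 gives 24 = 6P, so P = 4 and Q = 8.
The new curves are Qd = 18 - 2P (demand) and Qs = 4P - 4 (supply).
Setting them equal: 18 - 2P = 4P - 4 → 22 = 6P, so P = 11/3 ≈ 3.6667 and Q = 32/3 ≈ 10.6667.
ΔP = 3.6667 − 4 = -0.33.

-0.33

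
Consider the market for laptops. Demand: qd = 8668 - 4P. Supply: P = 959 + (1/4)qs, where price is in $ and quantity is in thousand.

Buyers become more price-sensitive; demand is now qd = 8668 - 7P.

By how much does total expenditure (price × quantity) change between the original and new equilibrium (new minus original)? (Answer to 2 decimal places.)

-2968098.25

Solve the original market: 8668 - 4P = 4P - 3836, hence P = 1563 and q = 2416.
With the change applied: demand qd = 8668 - 7P, supply qs = 4P - 3836.
Clearing the new market: 8668 - 7P = 4P - 3836, so P = 12504/11 ≈ 1136.7273 and q = 7820/11 ≈ 710.9091.
Expenditure moves from 1563×2416 = 3776208 to 1136.7273×710.9091 = 808109.7521; change = -2968098.25.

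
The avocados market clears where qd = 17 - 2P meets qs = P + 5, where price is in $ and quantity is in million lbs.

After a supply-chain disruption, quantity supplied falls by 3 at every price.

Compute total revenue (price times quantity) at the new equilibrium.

Initially, 17 - 2P = P + 5, so 12 = 3P and P = 4, q = 9.
The shock moves the curves to qd = 17 - 2P and qs = P + 2.
Clearing the new market: 17 - 2P = P + 2, so P = 5 and q = 7.
New expenditure = 5 × 7 = 35.

35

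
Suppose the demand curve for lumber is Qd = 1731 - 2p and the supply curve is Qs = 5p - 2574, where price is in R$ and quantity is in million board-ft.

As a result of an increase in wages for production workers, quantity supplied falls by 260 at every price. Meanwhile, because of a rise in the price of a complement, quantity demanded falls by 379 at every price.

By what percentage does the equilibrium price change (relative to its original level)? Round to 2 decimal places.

Original equilibrium: 1731 - 2p = 5p - 2574 gives 4305 = 7p, so p = 615 and Q = 501.
With the change applied: demand Qd = 1352 - 2p, supply Qs = 5p - 2834.
Setting them equal: 1352 - 2p = 5p - 2834 → 4186 = 7p, so p = 598 and Q = 156.
%Δp = (598 − 615) / 615 × 100 = -2.76%.

-2.76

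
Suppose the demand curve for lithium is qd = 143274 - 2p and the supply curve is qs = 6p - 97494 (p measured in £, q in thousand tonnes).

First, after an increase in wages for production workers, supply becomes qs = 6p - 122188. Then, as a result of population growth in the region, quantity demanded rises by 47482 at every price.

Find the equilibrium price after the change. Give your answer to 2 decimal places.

39118.00

Initially, 143274 - 2p = 6p - 97494, so 240768 = 8p and p = 30096, q = 83082.
After the shift, demand is qd = 190756 - 2p and supply is qs = 6p - 122188.
Setting them equal: 190756 - 2p = 6p - 122188 → 312944 = 8p, so p = 39118 and q = 112520.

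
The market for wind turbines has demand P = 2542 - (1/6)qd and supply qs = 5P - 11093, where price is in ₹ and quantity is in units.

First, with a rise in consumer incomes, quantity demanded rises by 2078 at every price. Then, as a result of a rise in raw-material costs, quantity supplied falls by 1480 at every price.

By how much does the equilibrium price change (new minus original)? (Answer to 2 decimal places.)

Before the shock: 15252 - 6P = 5P - 11093 ⇒ 26345 = 11P ⇒ P = 2395, q = 882.
The shock moves the curves to qd = 17330 - 6P and qs = 5P - 12573.
Setting them equal: 17330 - 6P = 5P - 12573 → 29903 = 11P, so P = 29903/11 ≈ 2718.4545 and q = 11212/11 ≈ 1019.2727.
ΔP = 2718.4545 − 2395 = +323.45.

+323.45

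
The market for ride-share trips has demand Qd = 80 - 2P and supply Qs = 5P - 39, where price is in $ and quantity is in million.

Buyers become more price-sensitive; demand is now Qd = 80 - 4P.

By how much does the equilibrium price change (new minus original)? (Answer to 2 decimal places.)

-3.78

Original equilibrium: 80 - 2P = 5P - 39 gives 119 = 7P, so P = 17 and Q = 46.
With the change applied: demand Qd = 80 - 4P, supply Qs = 5P - 39.
New equilibrium: 80 - 4P = 5P - 39 ⇒ 119 = 9P ⇒ P = 119/9 ≈ 13.2222, Q = 244/9 ≈ 27.1111.
ΔP = 13.2222 − 17 = -3.78.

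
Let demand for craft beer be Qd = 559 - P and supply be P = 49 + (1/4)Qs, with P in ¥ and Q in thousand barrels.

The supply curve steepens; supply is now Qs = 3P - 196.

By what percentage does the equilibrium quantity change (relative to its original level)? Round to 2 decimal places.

Before the shock: 559 - P = 4P - 196 ⇒ 755 = 5P ⇒ P = 151, Q = 408.
The new curves are Qd = 559 - P (demand) and Qs = 3P - 196 (supply).
Equate the new curves: 559 - P = 3P - 196, giving 755 = 4P, P = 188.75, Q = 370.25.
%ΔQ = (370.25 − 408) / 408 × 100 = -9.25%.

-9.25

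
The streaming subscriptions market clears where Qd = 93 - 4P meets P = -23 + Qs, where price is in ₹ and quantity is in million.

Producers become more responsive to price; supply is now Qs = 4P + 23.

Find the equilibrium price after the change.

8.75

Solve the original market: 93 - 4P = P + 23, hence P = 14 and Q = 37.
The new curves are Qd = 93 - 4P (demand) and Qs = 4P + 23 (supply).
New equilibrium: 93 - 4P = 4P + 23 ⇒ 70 = 8P ⇒ P = 8.75, Q = 58.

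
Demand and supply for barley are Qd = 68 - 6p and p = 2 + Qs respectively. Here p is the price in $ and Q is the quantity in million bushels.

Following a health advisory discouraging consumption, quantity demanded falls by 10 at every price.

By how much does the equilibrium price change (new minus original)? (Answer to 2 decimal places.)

-1.43

Before the shock: 68 - 6p = p - 2 ⇒ 70 = 7p ⇒ p = 10, Q = 8.
The new curves are Qd = 58 - 6p (demand) and Qs = p - 2 (supply).
Clearing the new market: 58 - 6p = p - 2, so p = 60/7 ≈ 8.5714 and Q = 46/7 ≈ 6.5714.
Δp = 8.5714 − 10 = -1.43.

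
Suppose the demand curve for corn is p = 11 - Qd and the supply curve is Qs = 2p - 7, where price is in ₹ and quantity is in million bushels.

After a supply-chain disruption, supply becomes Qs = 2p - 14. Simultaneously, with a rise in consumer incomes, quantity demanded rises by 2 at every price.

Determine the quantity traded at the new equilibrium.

Solve the original market: 11 - p = 2p - 7, hence p = 6 and Q = 5.
After the shift, demand is Qd = 13 - p and supply is Qs = 2p - 14.
Clearing the new market: 13 - p = 2p - 14, so p = 9 and Q = 4.

4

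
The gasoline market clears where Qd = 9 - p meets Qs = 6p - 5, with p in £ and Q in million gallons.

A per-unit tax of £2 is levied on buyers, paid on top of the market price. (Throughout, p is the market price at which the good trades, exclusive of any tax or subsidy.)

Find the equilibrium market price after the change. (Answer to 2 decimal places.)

1.71

Before the shock: 9 - p = 6p - 5 ⇒ 14 = 7p ⇒ p = 2, Q = 7.
Since buyers pay the price plus the tax, the effective demand curve becomes Qd = 7 - p.
Clearing the new market: 7 - p = 6p - 5, so p = 12/7 ≈ 1.7143 and Q = 37/7 ≈ 5.2857.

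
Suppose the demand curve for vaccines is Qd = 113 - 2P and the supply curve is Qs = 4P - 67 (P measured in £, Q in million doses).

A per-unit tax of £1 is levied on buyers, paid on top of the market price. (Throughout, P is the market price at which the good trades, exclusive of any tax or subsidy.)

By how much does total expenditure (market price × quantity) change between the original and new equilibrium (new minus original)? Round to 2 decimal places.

Original equilibrium: 113 - 2P = 4P - 67 gives 180 = 6P, so P = 30 and Q = 53.
Since buyers pay the price plus the tax, the effective demand curve becomes Qd = 111 - 2P.
New equilibrium: 111 - 2P = 4P - 67 ⇒ 178 = 6P ⇒ P = 89/3 ≈ 29.6667, Q = 155/3 ≈ 51.6667.
Expenditure moves from 30×53 = 1590 to 29.6667×51.6667 = 1532.7778; change = -57.22.

-57.22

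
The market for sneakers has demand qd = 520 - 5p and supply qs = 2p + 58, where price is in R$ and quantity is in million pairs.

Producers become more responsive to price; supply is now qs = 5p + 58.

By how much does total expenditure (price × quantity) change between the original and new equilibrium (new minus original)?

+811.8

Before the shock: 520 - 5p = 2p + 58 ⇒ 462 = 7p ⇒ p = 66, q = 190.
After the shift, demand is qd = 520 - 5p and supply is qs = 5p + 58.
Setting them equal: 520 - 5p = 5p + 58 → 462 = 10p, so p = 46.2 and q = 289.
Expenditure moves from 66×190 = 12540 to 46.2×289 = 13351.8; change = +811.8.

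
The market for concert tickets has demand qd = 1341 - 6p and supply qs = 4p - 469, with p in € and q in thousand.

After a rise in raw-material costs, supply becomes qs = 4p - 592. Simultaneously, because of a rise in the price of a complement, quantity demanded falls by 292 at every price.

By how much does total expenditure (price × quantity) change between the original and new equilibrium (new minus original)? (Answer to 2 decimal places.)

-35586.96

Before the shock: 1341 - 6p = 4p - 469 ⇒ 1810 = 10p ⇒ p = 181, q = 255.
After the shift, demand is qd = 1049 - 6p and supply is qs = 4p - 592.
Equate the new curves: 1049 - 6p = 4p - 592, giving 1641 = 10p, p = 164.1, q = 64.4.
Expenditure moves from 181×255 = 46155 to 164.1×64.4 = 10568.04; change = -35586.96.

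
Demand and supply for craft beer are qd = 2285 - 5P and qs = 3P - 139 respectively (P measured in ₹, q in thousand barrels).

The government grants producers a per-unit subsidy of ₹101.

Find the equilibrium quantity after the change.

959.375

Before the shock: 2285 - 5P = 3P - 139 ⇒ 2424 = 8P ⇒ P = 303, q = 770.
Since sellers receive the price plus the subsidy, the effective supply curve becomes qs = 3P + 164.
Equate the new curves: 2285 - 5P = 3P + 164, giving 2121 = 8P, P = 265.125, q = 959.375.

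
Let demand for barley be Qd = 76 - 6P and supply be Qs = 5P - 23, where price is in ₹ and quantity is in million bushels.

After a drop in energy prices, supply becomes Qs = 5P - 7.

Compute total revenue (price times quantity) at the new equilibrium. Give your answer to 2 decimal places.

231.85

Original equilibrium: 76 - 6P = 5P - 23 gives 99 = 11P, so P = 9 and Q = 22.
After the shift, demand is Qd = 76 - 6P and supply is Qs = 5P - 7.
Clearing the new market: 76 - 6P = 5P - 7, so P = 83/11 ≈ 7.5455 and Q = 338/11 ≈ 30.7273.
New expenditure = 7.5455 × 30.7273 = 231.85.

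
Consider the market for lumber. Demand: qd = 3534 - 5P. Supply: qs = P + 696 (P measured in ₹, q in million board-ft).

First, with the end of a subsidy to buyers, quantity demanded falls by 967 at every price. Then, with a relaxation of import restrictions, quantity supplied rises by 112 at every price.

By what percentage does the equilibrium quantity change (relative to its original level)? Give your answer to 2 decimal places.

-5.80

Before the shock: 3534 - 5P = P + 696 ⇒ 2838 = 6P ⇒ P = 473, q = 1169.
The new curves are qd = 2567 - 5P (demand) and qs = P + 808 (supply).
Setting them equal: 2567 - 5P = P + 808 → 1759 = 6P, so P = 1759/6 ≈ 293.1667 and q = 6607/6 ≈ 1101.1667.
%Δq = (1101.1667 − 1169) / 1169 × 100 = -5.80%.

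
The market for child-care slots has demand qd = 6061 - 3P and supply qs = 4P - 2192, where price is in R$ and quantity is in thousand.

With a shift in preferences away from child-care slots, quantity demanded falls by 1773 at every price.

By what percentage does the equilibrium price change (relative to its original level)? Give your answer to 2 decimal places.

-21.48

Initially, 6061 - 3P = 4P - 2192, so 8253 = 7P and P = 1179, q = 2524.
After the shift, demand is qd = 4288 - 3P and supply is qs = 4P - 2192.
New equilibrium: 4288 - 3P = 4P - 2192 ⇒ 6480 = 7P ⇒ P = 6480/7 ≈ 925.7143, q = 10576/7 ≈ 1510.8571.
%ΔP = (925.7143 − 1179) / 1179 × 100 = -21.48%.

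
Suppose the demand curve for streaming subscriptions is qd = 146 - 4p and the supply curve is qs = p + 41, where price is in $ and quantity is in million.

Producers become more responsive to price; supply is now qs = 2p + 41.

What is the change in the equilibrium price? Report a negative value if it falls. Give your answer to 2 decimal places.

-3.50

Solve the original market: 146 - 4p = p + 41, hence p = 21 and q = 62.
The new curves are qd = 146 - 4p (demand) and qs = 2p + 41 (supply).
Clearing the new market: 146 - 4p = 2p + 41, so p = 17.5 and q = 76.
Δp = 17.5 − 21 = -3.50.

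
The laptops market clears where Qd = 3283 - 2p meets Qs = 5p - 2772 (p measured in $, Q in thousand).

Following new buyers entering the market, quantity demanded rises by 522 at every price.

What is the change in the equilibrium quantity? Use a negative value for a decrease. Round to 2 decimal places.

Solve the original market: 3283 - 2p = 5p - 2772, hence p = 865 and Q = 1553.
After the shift, demand is Qd = 3805 - 2p and supply is Qs = 5p - 2772.
Clearing the new market: 3805 - 2p = 5p - 2772, so p = 6577/7 ≈ 939.5714 and Q = 13481/7 ≈ 1925.8571.
ΔQ = 1925.8571 − 1553 = +372.86.

+372.86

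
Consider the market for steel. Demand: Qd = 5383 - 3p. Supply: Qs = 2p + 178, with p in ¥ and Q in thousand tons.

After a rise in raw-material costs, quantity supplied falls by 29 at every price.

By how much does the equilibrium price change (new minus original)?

+5.8

Initially, 5383 - 3p = 2p + 178, so 5205 = 5p and p = 1041, Q = 2260.
The new curves are Qd = 5383 - 3p (demand) and Qs = 2p + 149 (supply).
Equate the new curves: 5383 - 3p = 2p + 149, giving 5234 = 5p, p = 1046.8, Q = 2242.6.
Δp = 1046.8 − 1041 = +5.8.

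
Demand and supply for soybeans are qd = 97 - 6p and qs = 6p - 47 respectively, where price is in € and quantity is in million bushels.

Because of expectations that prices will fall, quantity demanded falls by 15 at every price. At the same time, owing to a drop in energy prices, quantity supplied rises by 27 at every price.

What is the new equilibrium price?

8.5

Original equilibrium: 97 - 6p = 6p - 47 gives 144 = 12p, so p = 12 and q = 25.
After the shift, demand is qd = 82 - 6p and supply is qs = 6p - 20.
Equate the new curves: 82 - 6p = 6p - 20, giving 102 = 12p, p = 8.5, q = 31.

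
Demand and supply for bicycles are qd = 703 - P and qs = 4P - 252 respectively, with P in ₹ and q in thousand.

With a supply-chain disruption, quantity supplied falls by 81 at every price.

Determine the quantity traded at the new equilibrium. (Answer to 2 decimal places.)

495.80

Before the shock: 703 - P = 4P - 252 ⇒ 955 = 5P ⇒ P = 191, q = 512.
With the change applied: demand qd = 703 - P, supply qs = 4P - 333.
Clearing the new market: 703 - P = 4P - 333, so P = 207.2 and q = 495.8.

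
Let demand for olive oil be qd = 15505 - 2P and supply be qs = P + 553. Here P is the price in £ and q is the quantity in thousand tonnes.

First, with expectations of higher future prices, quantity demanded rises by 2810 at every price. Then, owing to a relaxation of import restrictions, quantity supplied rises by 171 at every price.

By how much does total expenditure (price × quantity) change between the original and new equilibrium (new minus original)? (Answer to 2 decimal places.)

Solve the original market: 15505 - 2P = P + 553, hence P = 4984 and q = 5537.
After the shift, demand is qd = 18315 - 2P and supply is qs = P + 724.
Clearing the new market: 18315 - 2P = P + 724, so P = 17591/3 ≈ 5863.6667 and q = 19763/3 ≈ 6587.6667.
Expenditure moves from 4984×5537 = 27596408 to 5863.6667×6587.6667 = 38627881.4444; change = +11031473.44.

+11031473.44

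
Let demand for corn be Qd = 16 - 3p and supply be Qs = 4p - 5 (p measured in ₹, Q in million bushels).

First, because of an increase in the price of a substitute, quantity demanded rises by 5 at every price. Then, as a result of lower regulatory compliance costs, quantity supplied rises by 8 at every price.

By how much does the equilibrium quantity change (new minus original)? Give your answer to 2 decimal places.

Initially, 16 - 3p = 4p - 5, so 21 = 7p and p = 3, Q = 7.
After the shift, demand is Qd = 21 - 3p and supply is Qs = 4p + 3.
Setting them equal: 21 - 3p = 4p + 3 → 18 = 7p, so p = 18/7 ≈ 2.5714 and Q = 93/7 ≈ 13.2857.
ΔQ = 13.2857 − 7 = +6.29.

+6.29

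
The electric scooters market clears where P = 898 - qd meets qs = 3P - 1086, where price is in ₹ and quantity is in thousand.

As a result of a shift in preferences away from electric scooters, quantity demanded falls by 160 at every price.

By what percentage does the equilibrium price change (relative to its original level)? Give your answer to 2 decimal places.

-8.06

Before the shock: 898 - P = 3P - 1086 ⇒ 1984 = 4P ⇒ P = 496, q = 402.
With the change applied: demand qd = 738 - P, supply qs = 3P - 1086.
New equilibrium: 738 - P = 3P - 1086 ⇒ 1824 = 4P ⇒ P = 456, q = 282.
%ΔP = (456 − 496) / 496 × 100 = -8.06%.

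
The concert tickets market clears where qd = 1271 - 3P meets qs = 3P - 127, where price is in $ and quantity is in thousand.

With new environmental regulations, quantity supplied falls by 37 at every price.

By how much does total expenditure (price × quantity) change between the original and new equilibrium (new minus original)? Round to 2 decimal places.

-897.25

Before the shock: 1271 - 3P = 3P - 127 ⇒ 1398 = 6P ⇒ P = 233, q = 572.
After the shift, demand is qd = 1271 - 3P and supply is qs = 3P - 164.
Clearing the new market: 1271 - 3P = 3P - 164, so P = 1435/6 ≈ 239.1667 and q = 553.5.
Expenditure moves from 233×572 = 133276 to 239.1667×553.5 = 132378.75; change = -897.25.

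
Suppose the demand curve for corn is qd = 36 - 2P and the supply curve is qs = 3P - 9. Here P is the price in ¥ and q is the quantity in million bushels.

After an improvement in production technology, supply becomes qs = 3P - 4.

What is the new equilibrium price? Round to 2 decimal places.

8.00

Before the shock: 36 - 2P = 3P - 9 ⇒ 45 = 5P ⇒ P = 9, q = 18.
With the change applied: demand qd = 36 - 2P, supply qs = 3P - 4.
Clearing the new market: 36 - 2P = 3P - 4, so P = 8 and q = 20.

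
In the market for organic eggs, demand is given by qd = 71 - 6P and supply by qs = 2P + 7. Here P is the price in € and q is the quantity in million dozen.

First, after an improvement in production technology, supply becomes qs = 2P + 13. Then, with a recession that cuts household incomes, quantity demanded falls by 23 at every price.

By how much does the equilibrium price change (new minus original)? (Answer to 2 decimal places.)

-3.63

Original equilibrium: 71 - 6P = 2P + 7 gives 64 = 8P, so P = 8 and q = 23.
The new curves are qd = 48 - 6P (demand) and qs = 2P + 13 (supply).
Setting them equal: 48 - 6P = 2P + 13 → 35 = 8P, so P = 4.375 and q = 21.75.
ΔP = 4.375 − 8 = -3.63.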